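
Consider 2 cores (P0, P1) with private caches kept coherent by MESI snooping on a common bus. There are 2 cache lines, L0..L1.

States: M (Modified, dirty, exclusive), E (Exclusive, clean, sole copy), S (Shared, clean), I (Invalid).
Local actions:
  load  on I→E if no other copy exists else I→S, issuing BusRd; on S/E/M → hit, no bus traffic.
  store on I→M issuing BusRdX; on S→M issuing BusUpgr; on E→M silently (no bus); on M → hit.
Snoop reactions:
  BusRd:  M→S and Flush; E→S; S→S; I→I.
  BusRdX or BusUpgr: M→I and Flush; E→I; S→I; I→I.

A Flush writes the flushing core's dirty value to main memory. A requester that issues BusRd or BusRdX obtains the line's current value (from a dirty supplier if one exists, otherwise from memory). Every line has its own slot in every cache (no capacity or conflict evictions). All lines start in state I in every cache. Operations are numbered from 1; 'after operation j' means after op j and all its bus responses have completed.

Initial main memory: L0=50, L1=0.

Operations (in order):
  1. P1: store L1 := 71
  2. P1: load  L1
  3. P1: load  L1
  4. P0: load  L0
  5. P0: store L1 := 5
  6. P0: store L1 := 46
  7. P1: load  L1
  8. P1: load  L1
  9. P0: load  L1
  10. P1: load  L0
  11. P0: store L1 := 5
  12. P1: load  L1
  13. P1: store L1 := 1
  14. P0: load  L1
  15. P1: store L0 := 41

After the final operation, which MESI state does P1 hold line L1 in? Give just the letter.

state = S

  op1 P1: store L1 := 71 → I/M on L1; bus BusRdX; mem=0
  op2 P1: load  L1 → I/M on L1; bus (none); mem=0
  op3 P1: load  L1 → I/M on L1; bus (none); mem=0
  op4 P0: load  L0 → E/I on L0; bus BusRd; mem=50
  op5 P0: store L1 := 5 → M/I on L1; bus BusRdX Flush; mem=71
  op6 P0: store L1 := 46 → M/I on L1; bus (none); mem=71
  op7 P1: load  L1 → S/S on L1; bus BusRd Flush; mem=46
  op8 P1: load  L1 → S/S on L1; bus (none); mem=46
  op9 P0: load  L1 → S/S on L1; bus (none); mem=46
  op10 P1: load  L0 → S/S on L0; bus BusRd; mem=50
  op11 P0: store L1 := 5 → M/I on L1; bus BusUpgr; mem=46
  op12 P1: load  L1 → S/S on L1; bus BusRd Flush; mem=5
  op13 P1: store L1 := 1 → I/M on L1; bus BusUpgr; mem=5
  op14 P0: load  L1 → S/S on L1; bus BusRd Flush; mem=1
  op15 P1: store L0 := 41 → I/M on L0; bus BusUpgr; mem=50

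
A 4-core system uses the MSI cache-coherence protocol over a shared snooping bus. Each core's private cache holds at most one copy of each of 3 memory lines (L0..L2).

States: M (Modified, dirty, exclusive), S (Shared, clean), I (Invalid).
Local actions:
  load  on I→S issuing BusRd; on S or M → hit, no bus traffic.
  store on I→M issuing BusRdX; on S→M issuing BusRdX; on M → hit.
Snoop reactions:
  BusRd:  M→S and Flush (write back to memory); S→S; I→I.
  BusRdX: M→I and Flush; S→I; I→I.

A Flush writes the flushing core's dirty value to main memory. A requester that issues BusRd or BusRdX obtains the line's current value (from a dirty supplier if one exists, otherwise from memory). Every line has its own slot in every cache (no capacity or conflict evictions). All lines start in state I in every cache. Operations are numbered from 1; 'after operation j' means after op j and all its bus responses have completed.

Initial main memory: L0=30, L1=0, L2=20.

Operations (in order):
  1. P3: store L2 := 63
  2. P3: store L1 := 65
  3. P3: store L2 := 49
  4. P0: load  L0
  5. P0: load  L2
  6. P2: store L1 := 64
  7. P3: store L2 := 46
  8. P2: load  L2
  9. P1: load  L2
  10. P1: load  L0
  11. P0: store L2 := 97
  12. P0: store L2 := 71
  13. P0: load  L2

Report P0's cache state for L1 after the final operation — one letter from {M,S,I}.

state = I

step 1: P3: store L2 := 63  ⟶  IIIM  (L2)  txn=BusRdX  M[L2]=20
step 2: P3: store L1 := 65  ⟶  IIIM  (L1)  txn=BusRdX  M[L1]=0
step 3: P3: store L2 := 49  ⟶  IIIM  (L2)  txn=∅  M[L2]=20
step 4: P0: load  L0  ⟶  SIII  (L0)  txn=BusRd  M[L0]=30
step 5: P0: load  L2  ⟶  SIIS  (L2)  txn=BusRd+Flush  M[L2]=49
step 6: P2: store L1 := 64  ⟶  IIMI  (L1)  txn=BusRdX+Flush  M[L1]=65
step 7: P3: store L2 := 46  ⟶  IIIM  (L2)  txn=BusRdX  M[L2]=49
step 8: P2: load  L2  ⟶  IISS  (L2)  txn=BusRd+Flush  M[L2]=46
step 9: P1: load  L2  ⟶  ISSS  (L2)  txn=BusRd  M[L2]=46
step 10: P1: load  L0  ⟶  SSII  (L0)  txn=BusRd  M[L0]=30
step 11: P0: store L2 := 97  ⟶  MIII  (L2)  txn=BusRdX  M[L2]=46
step 12: P0: store L2 := 71  ⟶  MIII  (L2)  txn=∅  M[L2]=46
step 13: P0: load  L2  ⟶  MIII  (L2)  txn=∅  M[L2]=46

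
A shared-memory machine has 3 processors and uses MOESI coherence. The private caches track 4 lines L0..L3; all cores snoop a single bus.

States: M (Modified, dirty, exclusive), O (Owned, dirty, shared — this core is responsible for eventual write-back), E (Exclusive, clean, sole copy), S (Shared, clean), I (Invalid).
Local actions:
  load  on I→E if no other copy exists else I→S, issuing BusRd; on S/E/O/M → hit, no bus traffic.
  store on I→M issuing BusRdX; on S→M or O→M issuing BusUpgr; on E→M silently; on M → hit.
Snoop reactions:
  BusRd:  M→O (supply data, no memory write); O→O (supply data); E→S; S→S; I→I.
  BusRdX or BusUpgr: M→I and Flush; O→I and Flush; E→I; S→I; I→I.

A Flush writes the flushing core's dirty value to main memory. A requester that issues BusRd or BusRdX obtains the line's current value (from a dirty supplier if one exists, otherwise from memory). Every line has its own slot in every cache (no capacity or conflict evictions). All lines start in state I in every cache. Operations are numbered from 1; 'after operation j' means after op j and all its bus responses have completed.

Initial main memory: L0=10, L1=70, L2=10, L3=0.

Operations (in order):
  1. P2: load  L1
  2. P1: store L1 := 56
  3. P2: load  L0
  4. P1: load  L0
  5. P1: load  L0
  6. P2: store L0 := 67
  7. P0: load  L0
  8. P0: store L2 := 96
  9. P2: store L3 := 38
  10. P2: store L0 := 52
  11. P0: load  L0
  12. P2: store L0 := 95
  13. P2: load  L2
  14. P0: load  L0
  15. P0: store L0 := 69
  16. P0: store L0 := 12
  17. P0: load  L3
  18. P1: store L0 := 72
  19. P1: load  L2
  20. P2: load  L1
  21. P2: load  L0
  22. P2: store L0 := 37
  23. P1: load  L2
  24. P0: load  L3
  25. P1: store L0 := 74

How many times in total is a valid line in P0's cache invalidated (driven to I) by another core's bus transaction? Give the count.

invalidations = 3

step 1: P2: load  L1  ⟶  IIE  (L1)  txn=BusRd  M[L1]=70
step 2: P1: store L1 := 56  ⟶  IMI  (L1)  txn=BusRdX  M[L1]=70
step 3: P2: load  L0  ⟶  IIE  (L0)  txn=BusRd  M[L0]=10
step 4: P1: load  L0  ⟶  ISS  (L0)  txn=BusRd  M[L0]=10
step 5: P1: load  L0  ⟶  ISS  (L0)  txn=∅  M[L0]=10
step 6: P2: store L0 := 67  ⟶  IIM  (L0)  txn=BusUpgr  M[L0]=10
step 7: P0: load  L0  ⟶  SIO  (L0)  txn=BusRd  M[L0]=10
step 8: P0: store L2 := 96  ⟶  MII  (L2)  txn=BusRdX  M[L2]=10
step 9: P2: store L3 := 38  ⟶  IIM  (L3)  txn=BusRdX  M[L3]=0
step 10: P2: store L0 := 52  ⟶  IIM  (L0)  txn=BusUpgr  M[L0]=10
step 11: P0: load  L0  ⟶  SIO  (L0)  txn=BusRd  M[L0]=10
step 12: P2: store L0 := 95  ⟶  IIM  (L0)  txn=BusUpgr  M[L0]=10
step 13: P2: load  L2  ⟶  OIS  (L2)  txn=BusRd  M[L2]=10
step 14: P0: load  L0  ⟶  SIO  (L0)  txn=BusRd  M[L0]=10
step 15: P0: store L0 := 69  ⟶  MII  (L0)  txn=BusUpgr+Flush  M[L0]=95
step 16: P0: store L0 := 12  ⟶  MII  (L0)  txn=∅  M[L0]=95
step 17: P0: load  L3  ⟶  SIO  (L3)  txn=BusRd  M[L3]=0
step 18: P1: store L0 := 72  ⟶  IMI  (L0)  txn=BusRdX+Flush  M[L0]=12
step 19: P1: load  L2  ⟶  OSS  (L2)  txn=BusRd  M[L2]=10
step 20: P2: load  L1  ⟶  IOS  (L1)  txn=BusRd  M[L1]=70
step 21: P2: load  L0  ⟶  IOS  (L0)  txn=BusRd  M[L0]=12
step 22: P2: store L0 := 37  ⟶  IIM  (L0)  txn=BusUpgr+Flush  M[L0]=72
step 23: P1: load  L2  ⟶  OSS  (L2)  txn=∅  M[L2]=10
step 24: P0: load  L3  ⟶  SIO  (L3)  txn=∅  M[L3]=0
step 25: P1: store L0 := 74  ⟶  IMI  (L0)  txn=BusRdX+Flush  M[L0]=37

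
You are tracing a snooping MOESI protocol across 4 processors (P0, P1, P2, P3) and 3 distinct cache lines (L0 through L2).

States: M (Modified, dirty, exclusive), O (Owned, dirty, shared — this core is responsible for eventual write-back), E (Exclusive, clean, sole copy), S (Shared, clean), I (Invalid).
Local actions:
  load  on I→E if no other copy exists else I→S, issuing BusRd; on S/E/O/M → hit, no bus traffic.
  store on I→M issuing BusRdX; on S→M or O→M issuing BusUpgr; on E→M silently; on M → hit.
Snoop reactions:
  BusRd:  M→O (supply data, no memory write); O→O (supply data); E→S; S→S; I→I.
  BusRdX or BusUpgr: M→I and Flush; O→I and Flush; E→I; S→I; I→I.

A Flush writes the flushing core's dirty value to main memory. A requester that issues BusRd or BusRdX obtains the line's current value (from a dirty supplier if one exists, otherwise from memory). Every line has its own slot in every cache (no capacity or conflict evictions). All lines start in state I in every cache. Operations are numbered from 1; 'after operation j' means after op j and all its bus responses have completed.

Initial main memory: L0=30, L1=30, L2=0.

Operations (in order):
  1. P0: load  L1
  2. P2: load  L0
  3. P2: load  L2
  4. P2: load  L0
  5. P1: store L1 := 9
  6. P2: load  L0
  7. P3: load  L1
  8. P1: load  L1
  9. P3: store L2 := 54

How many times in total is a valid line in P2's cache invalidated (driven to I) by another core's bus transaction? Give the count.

[1] P0: load  L1 | P0:E(30), P1:I, P2:I, P3:I | bus: BusRd
[2] P2: load  L0 | P0:I, P1:I, P2:E(30), P3:I | bus: BusRd
[3] P2: load  L2 | P0:I, P1:I, P2:E(0), P3:I | bus: BusRd
[4] P2: load  L0 | P0:I, P1:I, P2:E(30), P3:I | bus: none
[5] P1: store L1 := 9 | P0:I, P1:M(9), P2:I, P3:I | bus: BusRdX
[6] P2: load  L0 | P0:I, P1:I, P2:E(30), P3:I | bus: none
[7] P3: load  L1 | P0:I, P1:O(9), P2:I, P3:S(9) | bus: BusRd
[8] P1: load  L1 | P0:I, P1:O(9), P2:I, P3:S(9) | bus: none
[9] P3: store L2 := 54 | P0:I, P1:I, P2:I, P3:M(54) | bus: BusRdX

invalidations = 1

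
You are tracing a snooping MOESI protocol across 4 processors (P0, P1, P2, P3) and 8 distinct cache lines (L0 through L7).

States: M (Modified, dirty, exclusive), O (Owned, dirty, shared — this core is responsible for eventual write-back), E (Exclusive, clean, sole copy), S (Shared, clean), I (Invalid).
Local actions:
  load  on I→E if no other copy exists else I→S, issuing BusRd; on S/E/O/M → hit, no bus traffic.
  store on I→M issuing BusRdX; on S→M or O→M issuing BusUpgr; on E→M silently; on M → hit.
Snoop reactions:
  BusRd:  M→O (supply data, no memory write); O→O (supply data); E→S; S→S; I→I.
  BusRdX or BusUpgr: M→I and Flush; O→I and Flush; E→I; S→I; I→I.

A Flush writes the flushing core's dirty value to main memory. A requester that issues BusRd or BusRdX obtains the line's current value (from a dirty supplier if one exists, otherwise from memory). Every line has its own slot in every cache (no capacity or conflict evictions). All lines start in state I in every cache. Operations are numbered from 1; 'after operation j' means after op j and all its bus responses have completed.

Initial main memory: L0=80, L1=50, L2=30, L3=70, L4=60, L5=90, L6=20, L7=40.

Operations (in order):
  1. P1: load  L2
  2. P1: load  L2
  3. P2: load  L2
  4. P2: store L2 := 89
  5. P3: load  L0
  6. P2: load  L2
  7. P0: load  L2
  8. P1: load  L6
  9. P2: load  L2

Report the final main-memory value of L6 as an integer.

step 1: P1: load  L2  ⟶  IEII  (L2)  txn=BusRd  M[L2]=30
step 2: P1: load  L2  ⟶  IEII  (L2)  txn=∅  M[L2]=30
step 3: P2: load  L2  ⟶  ISSI  (L2)  txn=BusRd  M[L2]=30
step 4: P2: store L2 := 89  ⟶  IIMI  (L2)  txn=BusUpgr  M[L2]=30
step 5: P3: load  L0  ⟶  IIIE  (L0)  txn=BusRd  M[L0]=80
step 6: P2: load  L2  ⟶  IIMI  (L2)  txn=∅  M[L2]=30
step 7: P0: load  L2  ⟶  SIOI  (L2)  txn=BusRd  M[L2]=30
step 8: P1: load  L6  ⟶  IEII  (L6)  txn=BusRd  M[L6]=20
step 9: P2: load  L2  ⟶  SIOI  (L2)  txn=∅  M[L2]=30

memory[L6] = 20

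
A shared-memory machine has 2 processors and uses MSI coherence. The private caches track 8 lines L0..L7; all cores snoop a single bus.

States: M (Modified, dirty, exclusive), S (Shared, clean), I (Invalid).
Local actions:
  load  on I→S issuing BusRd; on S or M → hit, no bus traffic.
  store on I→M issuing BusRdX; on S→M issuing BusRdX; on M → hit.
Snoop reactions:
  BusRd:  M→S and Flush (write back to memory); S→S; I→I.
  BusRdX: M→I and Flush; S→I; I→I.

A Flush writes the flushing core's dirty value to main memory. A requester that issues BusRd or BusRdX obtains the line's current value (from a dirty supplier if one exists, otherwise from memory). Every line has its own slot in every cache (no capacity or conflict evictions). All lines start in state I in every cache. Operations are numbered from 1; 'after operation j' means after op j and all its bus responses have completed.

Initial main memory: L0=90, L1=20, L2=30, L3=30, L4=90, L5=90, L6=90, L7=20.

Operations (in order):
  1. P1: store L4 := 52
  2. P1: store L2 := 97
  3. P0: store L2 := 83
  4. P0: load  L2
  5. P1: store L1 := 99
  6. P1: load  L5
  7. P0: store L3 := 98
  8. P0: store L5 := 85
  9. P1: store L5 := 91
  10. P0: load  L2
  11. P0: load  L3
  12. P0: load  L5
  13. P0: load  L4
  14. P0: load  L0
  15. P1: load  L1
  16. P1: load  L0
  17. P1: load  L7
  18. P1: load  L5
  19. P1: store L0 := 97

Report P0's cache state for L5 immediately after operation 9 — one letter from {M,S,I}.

1. P1: store L4 := 52  bus=[BusRdX]  L4: P0=I P1=M  mem[L4]=90
2. P1: store L2 := 97  bus=[BusRdX]  L2: P0=I P1=M  mem[L2]=30
3. P0: store L2 := 83  bus=[BusRdX,Flush]  L2: P0=M P1=I  mem[L2]=97
4. P0: load  L2  bus=[-]  L2: P0=M P1=I  mem[L2]=97
5. P1: store L1 := 99  bus=[BusRdX]  L1: P0=I P1=M  mem[L1]=20
6. P1: load  L5  bus=[BusRd]  L5: P0=I P1=S  mem[L5]=90
7. P0: store L3 := 98  bus=[BusRdX]  L3: P0=M P1=I  mem[L3]=30
8. P0: store L5 := 85  bus=[BusRdX]  L5: P0=M P1=I  mem[L5]=90
9. P1: store L5 := 91  bus=[BusRdX,Flush]  L5: P0=I P1=M  mem[L5]=85
10. P0: load  L2  bus=[-]  L2: P0=M P1=I  mem[L2]=97
11. P0: load  L3  bus=[-]  L3: P0=M P1=I  mem[L3]=30
12. P0: load  L5  bus=[BusRd,Flush]  L5: P0=S P1=S  mem[L5]=91
13. P0: load  L4  bus=[BusRd,Flush]  L4: P0=S P1=S  mem[L4]=52
14. P0: load  L0  bus=[BusRd]  L0: P0=S P1=I  mem[L0]=90
15. P1: load  L1  bus=[-]  L1: P0=I P1=M  mem[L1]=20
16. P1: load  L0  bus=[BusRd]  L0: P0=S P1=S  mem[L0]=90
17. P1: load  L7  bus=[BusRd]  L7: P0=I P1=S  mem[L7]=20
18. P1: load  L5  bus=[-]  L5: P0=S P1=S  mem[L5]=91
19. P1: store L0 := 97  bus=[BusRdX]  L0: P0=I P1=M  mem[L0]=90

state = I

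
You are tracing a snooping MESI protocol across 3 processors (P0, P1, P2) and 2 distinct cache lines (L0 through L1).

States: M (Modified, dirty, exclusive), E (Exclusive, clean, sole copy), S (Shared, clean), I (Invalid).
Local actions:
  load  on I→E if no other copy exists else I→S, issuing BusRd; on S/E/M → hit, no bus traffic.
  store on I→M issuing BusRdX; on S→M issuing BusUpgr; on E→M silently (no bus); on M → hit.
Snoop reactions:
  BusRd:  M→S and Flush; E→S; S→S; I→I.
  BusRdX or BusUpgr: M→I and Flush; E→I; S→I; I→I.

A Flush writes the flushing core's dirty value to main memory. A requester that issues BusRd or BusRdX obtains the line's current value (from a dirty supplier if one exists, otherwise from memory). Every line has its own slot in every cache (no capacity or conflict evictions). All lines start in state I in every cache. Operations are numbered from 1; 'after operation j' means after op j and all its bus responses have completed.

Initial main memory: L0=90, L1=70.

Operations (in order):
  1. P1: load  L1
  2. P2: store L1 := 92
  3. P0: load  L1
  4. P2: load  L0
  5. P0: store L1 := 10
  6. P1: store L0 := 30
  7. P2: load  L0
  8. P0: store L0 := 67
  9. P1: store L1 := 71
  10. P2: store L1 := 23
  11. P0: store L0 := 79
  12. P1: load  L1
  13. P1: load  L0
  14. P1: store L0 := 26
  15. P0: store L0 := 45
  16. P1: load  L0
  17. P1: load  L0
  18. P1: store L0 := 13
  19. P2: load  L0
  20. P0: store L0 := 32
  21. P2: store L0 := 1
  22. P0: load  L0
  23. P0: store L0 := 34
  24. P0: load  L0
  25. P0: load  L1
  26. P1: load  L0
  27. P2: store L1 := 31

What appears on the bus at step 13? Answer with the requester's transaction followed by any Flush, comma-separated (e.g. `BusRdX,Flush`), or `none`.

bus = BusRd,Flush

  op1 P1: load  L1 → I/E/I on L1; bus BusRd; mem=70
  op2 P2: store L1 := 92 → I/I/M on L1; bus BusRdX; mem=70
  op3 P0: load  L1 → S/I/S on L1; bus BusRd Flush; mem=92
  op4 P2: load  L0 → I/I/E on L0; bus BusRd; mem=90
  op5 P0: store L1 := 10 → M/I/I on L1; bus BusUpgr; mem=92
  op6 P1: store L0 := 30 → I/M/I on L0; bus BusRdX; mem=90
  op7 P2: load  L0 → I/S/S on L0; bus BusRd Flush; mem=30
  op8 P0: store L0 := 67 → M/I/I on L0; bus BusRdX; mem=30
  op9 P1: store L1 := 71 → I/M/I on L1; bus BusRdX Flush; mem=10
  op10 P2: store L1 := 23 → I/I/M on L1; bus BusRdX Flush; mem=71
  op11 P0: store L0 := 79 → M/I/I on L0; bus (none); mem=30
  op12 P1: load  L1 → I/S/S on L1; bus BusRd Flush; mem=23
  op13 P1: load  L0 → S/S/I on L0; bus BusRd Flush; mem=79
  op14 P1: store L0 := 26 → I/M/I on L0; bus BusUpgr; mem=79
  op15 P0: store L0 := 45 → M/I/I on L0; bus BusRdX Flush; mem=26
  op16 P1: load  L0 → S/S/I on L0; bus BusRd Flush; mem=45
  op17 P1: load  L0 → S/S/I on L0; bus (none); mem=45
  op18 P1: store L0 := 13 → I/M/I on L0; bus BusUpgr; mem=45
  op19 P2: load  L0 → I/S/S on L0; bus BusRd Flush; mem=13
  op20 P0: store L0 := 32 → M/I/I on L0; bus BusRdX; mem=13
  op21 P2: store L0 := 1 → I/I/M on L0; bus BusRdX Flush; mem=32
  op22 P0: load  L0 → S/I/S on L0; bus BusRd Flush; mem=1
  op23 P0: store L0 := 34 → M/I/I on L0; bus BusUpgr; mem=1
  op24 P0: load  L0 → M/I/I on L0; bus (none); mem=1
  op25 P0: load  L1 → S/S/S on L1; bus BusRd; mem=23
  op26 P1: load  L0 → S/S/I on L0; bus BusRd Flush; mem=34
  op27 P2: store L1 := 31 → I/I/M on L1; bus BusUpgr; mem=23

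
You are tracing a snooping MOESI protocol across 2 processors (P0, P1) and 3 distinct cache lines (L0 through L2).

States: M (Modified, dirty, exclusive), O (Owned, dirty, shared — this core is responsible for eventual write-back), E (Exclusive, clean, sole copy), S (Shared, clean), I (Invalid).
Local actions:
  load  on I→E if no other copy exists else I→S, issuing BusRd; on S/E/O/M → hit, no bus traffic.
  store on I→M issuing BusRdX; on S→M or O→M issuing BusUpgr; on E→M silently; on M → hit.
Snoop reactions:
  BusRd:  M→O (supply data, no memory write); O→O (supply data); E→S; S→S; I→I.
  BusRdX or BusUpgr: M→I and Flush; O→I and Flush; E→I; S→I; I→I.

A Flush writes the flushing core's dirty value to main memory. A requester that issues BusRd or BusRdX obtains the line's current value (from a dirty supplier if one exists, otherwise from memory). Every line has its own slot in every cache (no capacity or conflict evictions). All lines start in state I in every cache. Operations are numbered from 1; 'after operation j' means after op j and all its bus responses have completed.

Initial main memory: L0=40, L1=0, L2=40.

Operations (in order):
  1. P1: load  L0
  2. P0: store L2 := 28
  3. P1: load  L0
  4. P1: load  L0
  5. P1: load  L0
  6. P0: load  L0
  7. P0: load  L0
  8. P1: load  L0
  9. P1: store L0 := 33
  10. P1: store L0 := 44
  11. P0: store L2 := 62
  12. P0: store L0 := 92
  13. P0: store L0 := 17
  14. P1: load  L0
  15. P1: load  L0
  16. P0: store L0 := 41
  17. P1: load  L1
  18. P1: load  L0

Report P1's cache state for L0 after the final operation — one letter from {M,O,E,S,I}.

  op1 P1: load  L0 → I/E on L0; bus BusRd; mem=40
  op2 P0: store L2 := 28 → M/I on L2; bus BusRdX; mem=40
  op3 P1: load  L0 → I/E on L0; bus (none); mem=40
  op4 P1: load  L0 → I/E on L0; bus (none); mem=40
  op5 P1: load  L0 → I/E on L0; bus (none); mem=40
  op6 P0: load  L0 → S/S on L0; bus BusRd; mem=40
  op7 P0: load  L0 → S/S on L0; bus (none); mem=40
  op8 P1: load  L0 → S/S on L0; bus (none); mem=40
  op9 P1: store L0 := 33 → I/M on L0; bus BusUpgr; mem=40
  op10 P1: store L0 := 44 → I/M on L0; bus (none); mem=40
  op11 P0: store L2 := 62 → M/I on L2; bus (none); mem=40
  op12 P0: store L0 := 92 → M/I on L0; bus BusRdX Flush; mem=44
  op13 P0: store L0 := 17 → M/I on L0; bus (none); mem=44
  op14 P1: load  L0 → O/S on L0; bus BusRd; mem=44
  op15 P1: load  L0 → O/S on L0; bus (none); mem=44
  op16 P0: store L0 := 41 → M/I on L0; bus BusUpgr; mem=44
  op17 P1: load  L1 → I/E on L1; bus BusRd; mem=0
  op18 P1: load  L0 → O/S on L0; bus BusRd; mem=44

state = S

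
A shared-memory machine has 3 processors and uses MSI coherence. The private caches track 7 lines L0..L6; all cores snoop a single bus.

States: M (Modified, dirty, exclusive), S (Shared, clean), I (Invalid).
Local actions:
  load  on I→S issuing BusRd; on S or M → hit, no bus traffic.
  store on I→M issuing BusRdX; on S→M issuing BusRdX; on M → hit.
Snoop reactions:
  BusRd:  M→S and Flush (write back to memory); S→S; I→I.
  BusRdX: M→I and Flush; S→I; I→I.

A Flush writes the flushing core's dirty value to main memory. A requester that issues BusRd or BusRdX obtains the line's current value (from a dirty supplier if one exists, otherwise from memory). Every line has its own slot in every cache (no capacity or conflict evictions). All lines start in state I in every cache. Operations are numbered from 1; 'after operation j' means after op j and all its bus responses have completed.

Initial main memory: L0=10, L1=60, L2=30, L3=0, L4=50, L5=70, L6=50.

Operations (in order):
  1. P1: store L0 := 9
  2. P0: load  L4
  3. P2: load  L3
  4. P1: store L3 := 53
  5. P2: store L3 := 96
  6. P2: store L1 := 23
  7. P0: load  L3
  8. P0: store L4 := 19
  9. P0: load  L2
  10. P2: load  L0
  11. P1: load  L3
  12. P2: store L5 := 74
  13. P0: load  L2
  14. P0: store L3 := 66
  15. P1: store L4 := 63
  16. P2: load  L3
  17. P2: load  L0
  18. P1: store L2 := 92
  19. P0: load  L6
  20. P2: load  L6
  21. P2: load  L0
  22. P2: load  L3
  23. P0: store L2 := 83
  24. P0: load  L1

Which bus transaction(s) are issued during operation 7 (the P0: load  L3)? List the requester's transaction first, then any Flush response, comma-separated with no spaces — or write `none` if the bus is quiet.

[1] P1: store L0 := 9 | P0:I, P1:M(9), P2:I | bus: BusRdX
[2] P0: load  L4 | P0:S(50), P1:I, P2:I | bus: BusRd
[3] P2: load  L3 | P0:I, P1:I, P2:S(0) | bus: BusRd
[4] P1: store L3 := 53 | P0:I, P1:M(53), P2:I | bus: BusRdX
[5] P2: store L3 := 96 | P0:I, P1:I, P2:M(96) | bus: BusRdX,Flush
[6] P2: store L1 := 23 | P0:I, P1:I, P2:M(23) | bus: BusRdX
[7] P0: load  L3 | P0:S(96), P1:I, P2:S(96) | bus: BusRd,Flush
[8] P0: store L4 := 19 | P0:M(19), P1:I, P2:I | bus: BusRdX
[9] P0: load  L2 | P0:S(30), P1:I, P2:I | bus: BusRd
[10] P2: load  L0 | P0:I, P1:S(9), P2:S(9) | bus: BusRd,Flush
[11] P1: load  L3 | P0:S(96), P1:S(96), P2:S(96) | bus: BusRd
[12] P2: store L5 := 74 | P0:I, P1:I, P2:M(74) | bus: BusRdX
[13] P0: load  L2 | P0:S(30), P1:I, P2:I | bus: none
[14] P0: store L3 := 66 | P0:M(66), P1:I, P2:I | bus: BusRdX
[15] P1: store L4 := 63 | P0:I, P1:M(63), P2:I | bus: BusRdX,Flush
[16] P2: load  L3 | P0:S(66), P1:I, P2:S(66) | bus: BusRd,Flush
[17] P2: load  L0 | P0:I, P1:S(9), P2:S(9) | bus: none
[18] P1: store L2 := 92 | P0:I, P1:M(92), P2:I | bus: BusRdX
[19] P0: load  L6 | P0:S(50), P1:I, P2:I | bus: BusRd
[20] P2: load  L6 | P0:S(50), P1:I, P2:S(50) | bus: BusRd
[21] P2: load  L0 | P0:I, P1:S(9), P2:S(9) | bus: none
[22] P2: load  L3 | P0:S(66), P1:I, P2:S(66) | bus: none
[23] P0: store L2 := 83 | P0:M(83), P1:I, P2:I | bus: BusRdX,Flush
[24] P0: load  L1 | P0:S(23), P1:I, P2:S(23) | bus: BusRd,Flush

bus = BusRd,Flush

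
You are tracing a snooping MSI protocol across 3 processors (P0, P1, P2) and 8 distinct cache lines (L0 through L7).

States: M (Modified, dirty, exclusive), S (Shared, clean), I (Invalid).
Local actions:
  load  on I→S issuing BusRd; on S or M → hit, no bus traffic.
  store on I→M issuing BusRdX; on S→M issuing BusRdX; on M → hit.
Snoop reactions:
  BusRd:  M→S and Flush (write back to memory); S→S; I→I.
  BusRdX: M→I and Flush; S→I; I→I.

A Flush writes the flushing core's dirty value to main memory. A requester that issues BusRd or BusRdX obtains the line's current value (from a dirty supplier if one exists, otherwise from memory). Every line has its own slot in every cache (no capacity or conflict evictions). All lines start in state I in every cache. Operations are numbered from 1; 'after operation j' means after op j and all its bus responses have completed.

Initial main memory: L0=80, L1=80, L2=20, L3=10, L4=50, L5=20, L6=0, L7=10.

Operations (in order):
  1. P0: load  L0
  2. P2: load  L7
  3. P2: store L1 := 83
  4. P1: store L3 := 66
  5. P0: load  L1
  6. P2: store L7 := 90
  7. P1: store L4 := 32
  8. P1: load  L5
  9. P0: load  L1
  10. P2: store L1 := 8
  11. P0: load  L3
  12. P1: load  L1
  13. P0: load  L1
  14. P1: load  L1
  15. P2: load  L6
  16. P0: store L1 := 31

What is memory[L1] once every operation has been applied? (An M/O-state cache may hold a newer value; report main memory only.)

memory[L1] = 8

step 1: P0: load  L0  ⟶  SII  (L0)  txn=BusRd  M[L0]=80
step 2: P2: load  L7  ⟶  IIS  (L7)  txn=BusRd  M[L7]=10
step 3: P2: store L1 := 83  ⟶  IIM  (L1)  txn=BusRdX  M[L1]=80
step 4: P1: store L3 := 66  ⟶  IMI  (L3)  txn=BusRdX  M[L3]=10
step 5: P0: load  L1  ⟶  SIS  (L1)  txn=BusRd+Flush  M[L1]=83
step 6: P2: store L7 := 90  ⟶  IIM  (L7)  txn=BusRdX  M[L7]=10
step 7: P1: store L4 := 32  ⟶  IMI  (L4)  txn=BusRdX  M[L4]=50
step 8: P1: load  L5  ⟶  ISI  (L5)  txn=BusRd  M[L5]=20
step 9: P0: load  L1  ⟶  SIS  (L1)  txn=∅  M[L1]=83
step 10: P2: store L1 := 8  ⟶  IIM  (L1)  txn=BusRdX  M[L1]=83
step 11: P0: load  L3  ⟶  SSI  (L3)  txn=BusRd+Flush  M[L3]=66
step 12: P1: load  L1  ⟶  ISS  (L1)  txn=BusRd+Flush  M[L1]=8
step 13: P0: load  L1  ⟶  SSS  (L1)  txn=BusRd  M[L1]=8
step 14: P1: load  L1  ⟶  SSS  (L1)  txn=∅  M[L1]=8
step 15: P2: load  L6  ⟶  IIS  (L6)  txn=BusRd  M[L6]=0
step 16: P0: store L1 := 31  ⟶  MII  (L1)  txn=BusRdX  M[L1]=8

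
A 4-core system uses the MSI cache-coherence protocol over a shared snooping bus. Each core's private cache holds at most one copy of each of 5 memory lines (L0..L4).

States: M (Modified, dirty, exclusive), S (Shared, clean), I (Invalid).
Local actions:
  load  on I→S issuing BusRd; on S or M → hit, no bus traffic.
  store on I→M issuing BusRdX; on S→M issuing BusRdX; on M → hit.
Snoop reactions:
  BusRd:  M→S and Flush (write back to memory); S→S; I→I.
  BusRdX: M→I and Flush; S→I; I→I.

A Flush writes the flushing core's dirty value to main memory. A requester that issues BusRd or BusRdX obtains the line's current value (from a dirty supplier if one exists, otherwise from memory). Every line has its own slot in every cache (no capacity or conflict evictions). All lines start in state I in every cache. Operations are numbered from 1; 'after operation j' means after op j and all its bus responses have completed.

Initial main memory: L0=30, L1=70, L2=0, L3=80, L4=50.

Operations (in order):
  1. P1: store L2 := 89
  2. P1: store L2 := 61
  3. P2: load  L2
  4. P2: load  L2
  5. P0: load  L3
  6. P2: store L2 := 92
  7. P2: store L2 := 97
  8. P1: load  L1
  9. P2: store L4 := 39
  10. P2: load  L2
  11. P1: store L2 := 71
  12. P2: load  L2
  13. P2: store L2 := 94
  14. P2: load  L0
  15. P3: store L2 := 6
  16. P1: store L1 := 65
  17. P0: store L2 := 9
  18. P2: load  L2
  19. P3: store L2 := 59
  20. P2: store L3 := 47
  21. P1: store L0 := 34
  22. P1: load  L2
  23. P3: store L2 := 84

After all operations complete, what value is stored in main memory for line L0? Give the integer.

1. P1: store L2 := 89  bus=[BusRdX]  L2: P0=I P1=M P2=I P3=I  mem[L2]=0
2. P1: store L2 := 61  bus=[-]  L2: P0=I P1=M P2=I P3=I  mem[L2]=0
3. P2: load  L2  bus=[BusRd,Flush]  L2: P0=I P1=S P2=S P3=I  mem[L2]=61
4. P2: load  L2  bus=[-]  L2: P0=I P1=S P2=S P3=I  mem[L2]=61
5. P0: load  L3  bus=[BusRd]  L3: P0=S P1=I P2=I P3=I  mem[L3]=80
6. P2: store L2 := 92  bus=[BusRdX]  L2: P0=I P1=I P2=M P3=I  mem[L2]=61
7. P2: store L2 := 97  bus=[-]  L2: P0=I P1=I P2=M P3=I  mem[L2]=61
8. P1: load  L1  bus=[BusRd]  L1: P0=I P1=S P2=I P3=I  mem[L1]=70
9. P2: store L4 := 39  bus=[BusRdX]  L4: P0=I P1=I P2=M P3=I  mem[L4]=50
10. P2: load  L2  bus=[-]  L2: P0=I P1=I P2=M P3=I  mem[L2]=61
11. P1: store L2 := 71  bus=[BusRdX,Flush]  L2: P0=I P1=M P2=I P3=I  mem[L2]=97
12. P2: load  L2  bus=[BusRd,Flush]  L2: P0=I P1=S P2=S P3=I  mem[L2]=71
13. P2: store L2 := 94  bus=[BusRdX]  L2: P0=I P1=I P2=M P3=I  mem[L2]=71
14. P2: load  L0  bus=[BusRd]  L0: P0=I P1=I P2=S P3=I  mem[L0]=30
15. P3: store L2 := 6  bus=[BusRdX,Flush]  L2: P0=I P1=I P2=I P3=M  mem[L2]=94
16. P1: store L1 := 65  bus=[BusRdX]  L1: P0=I P1=M P2=I P3=I  mem[L1]=70
17. P0: store L2 := 9  bus=[BusRdX,Flush]  L2: P0=M P1=I P2=I P3=I  mem[L2]=6
18. P2: load  L2  bus=[BusRd,Flush]  L2: P0=S P1=I P2=S P3=I  mem[L2]=9
19. P3: store L2 := 59  bus=[BusRdX]  L2: P0=I P1=I P2=I P3=M  mem[L2]=9
20. P2: store L3 := 47  bus=[BusRdX]  L3: P0=I P1=I P2=M P3=I  mem[L3]=80
21. P1: store L0 := 34  bus=[BusRdX]  L0: P0=I P1=M P2=I P3=I  mem[L0]=30
22. P1: load  L2  bus=[BusRd,Flush]  L2: P0=I P1=S P2=I P3=S  mem[L2]=59
23. P3: store L2 := 84  bus=[BusRdX]  L2: P0=I P1=I P2=I P3=M  mem[L2]=59

memory[L0] = 30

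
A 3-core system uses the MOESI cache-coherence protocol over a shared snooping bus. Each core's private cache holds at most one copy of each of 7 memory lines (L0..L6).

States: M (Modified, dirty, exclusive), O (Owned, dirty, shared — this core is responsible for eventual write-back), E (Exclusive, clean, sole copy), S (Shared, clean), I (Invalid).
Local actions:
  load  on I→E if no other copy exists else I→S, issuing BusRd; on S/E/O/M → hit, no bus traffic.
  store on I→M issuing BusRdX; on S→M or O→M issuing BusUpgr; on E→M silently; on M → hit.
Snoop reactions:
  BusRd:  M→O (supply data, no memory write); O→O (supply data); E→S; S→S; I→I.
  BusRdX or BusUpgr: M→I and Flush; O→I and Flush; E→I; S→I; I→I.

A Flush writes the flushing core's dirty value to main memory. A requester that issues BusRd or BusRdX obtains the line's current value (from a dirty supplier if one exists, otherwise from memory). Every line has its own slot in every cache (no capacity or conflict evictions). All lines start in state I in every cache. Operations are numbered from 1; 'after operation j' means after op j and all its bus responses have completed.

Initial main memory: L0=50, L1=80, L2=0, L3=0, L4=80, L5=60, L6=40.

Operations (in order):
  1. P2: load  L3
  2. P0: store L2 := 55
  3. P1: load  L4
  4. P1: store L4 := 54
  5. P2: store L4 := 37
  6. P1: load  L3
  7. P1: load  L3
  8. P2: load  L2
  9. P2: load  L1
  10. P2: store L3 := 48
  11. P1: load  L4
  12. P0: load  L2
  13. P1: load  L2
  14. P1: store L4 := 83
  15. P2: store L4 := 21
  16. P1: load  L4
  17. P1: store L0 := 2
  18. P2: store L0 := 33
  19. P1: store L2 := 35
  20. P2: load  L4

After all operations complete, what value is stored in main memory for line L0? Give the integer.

[1] P2: load  L3 | P0:I, P1:I, P2:E(0) | bus: BusRd
[2] P0: store L2 := 55 | P0:M(55), P1:I, P2:I | bus: BusRdX
[3] P1: load  L4 | P0:I, P1:E(80), P2:I | bus: BusRd
[4] P1: store L4 := 54 | P0:I, P1:M(54), P2:I | bus: none
[5] P2: store L4 := 37 | P0:I, P1:I, P2:M(37) | bus: BusRdX,Flush
[6] P1: load  L3 | P0:I, P1:S(0), P2:S(0) | bus: BusRd
[7] P1: load  L3 | P0:I, P1:S(0), P2:S(0) | bus: none
[8] P2: load  L2 | P0:O(55), P1:I, P2:S(55) | bus: BusRd
[9] P2: load  L1 | P0:I, P1:I, P2:E(80) | bus: BusRd
[10] P2: store L3 := 48 | P0:I, P1:I, P2:M(48) | bus: BusUpgr
[11] P1: load  L4 | P0:I, P1:S(37), P2:O(37) | bus: BusRd
[12] P0: load  L2 | P0:O(55), P1:I, P2:S(55) | bus: none
[13] P1: load  L2 | P0:O(55), P1:S(55), P2:S(55) | bus: BusRd
[14] P1: store L4 := 83 | P0:I, P1:M(83), P2:I | bus: BusUpgr,Flush
[15] P2: store L4 := 21 | P0:I, P1:I, P2:M(21) | bus: BusRdX,Flush
[16] P1: load  L4 | P0:I, P1:S(21), P2:O(21) | bus: BusRd
[17] P1: store L0 := 2 | P0:I, P1:M(2), P2:I | bus: BusRdX
[18] P2: store L0 := 33 | P0:I, P1:I, P2:M(33) | bus: BusRdX,Flush
[19] P1: store L2 := 35 | P0:I, P1:M(35), P2:I | bus: BusUpgr,Flush
[20] P2: load  L4 | P0:I, P1:S(21), P2:O(21) | bus: none

memory[L0] = 2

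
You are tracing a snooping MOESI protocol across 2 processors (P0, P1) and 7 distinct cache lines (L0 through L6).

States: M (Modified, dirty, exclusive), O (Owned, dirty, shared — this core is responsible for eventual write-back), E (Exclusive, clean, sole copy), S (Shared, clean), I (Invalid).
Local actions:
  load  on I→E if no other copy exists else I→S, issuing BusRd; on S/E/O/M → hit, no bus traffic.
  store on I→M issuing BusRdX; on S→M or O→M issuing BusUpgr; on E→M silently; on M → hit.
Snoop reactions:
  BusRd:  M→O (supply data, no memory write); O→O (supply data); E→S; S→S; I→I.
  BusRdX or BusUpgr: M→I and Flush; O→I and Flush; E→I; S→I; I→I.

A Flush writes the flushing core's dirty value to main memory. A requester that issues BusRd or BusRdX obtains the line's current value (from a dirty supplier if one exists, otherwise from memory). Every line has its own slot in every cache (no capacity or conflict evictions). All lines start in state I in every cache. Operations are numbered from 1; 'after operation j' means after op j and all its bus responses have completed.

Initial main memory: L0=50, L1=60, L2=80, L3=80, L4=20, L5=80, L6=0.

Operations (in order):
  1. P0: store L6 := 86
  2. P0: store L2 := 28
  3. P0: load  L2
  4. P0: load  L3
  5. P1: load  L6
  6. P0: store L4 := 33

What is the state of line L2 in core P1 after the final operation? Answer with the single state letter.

state = I

[1] P0: store L6 := 86 | P0:M(86), P1:I | bus: BusRdX
[2] P0: store L2 := 28 | P0:M(28), P1:I | bus: BusRdX
[3] P0: load  L2 | P0:M(28), P1:I | bus: none
[4] P0: load  L3 | P0:E(80), P1:I | bus: BusRd
[5] P1: load  L6 | P0:O(86), P1:S(86) | bus: BusRd
[6] P0: store L4 := 33 | P0:M(33), P1:I | bus: BusRdX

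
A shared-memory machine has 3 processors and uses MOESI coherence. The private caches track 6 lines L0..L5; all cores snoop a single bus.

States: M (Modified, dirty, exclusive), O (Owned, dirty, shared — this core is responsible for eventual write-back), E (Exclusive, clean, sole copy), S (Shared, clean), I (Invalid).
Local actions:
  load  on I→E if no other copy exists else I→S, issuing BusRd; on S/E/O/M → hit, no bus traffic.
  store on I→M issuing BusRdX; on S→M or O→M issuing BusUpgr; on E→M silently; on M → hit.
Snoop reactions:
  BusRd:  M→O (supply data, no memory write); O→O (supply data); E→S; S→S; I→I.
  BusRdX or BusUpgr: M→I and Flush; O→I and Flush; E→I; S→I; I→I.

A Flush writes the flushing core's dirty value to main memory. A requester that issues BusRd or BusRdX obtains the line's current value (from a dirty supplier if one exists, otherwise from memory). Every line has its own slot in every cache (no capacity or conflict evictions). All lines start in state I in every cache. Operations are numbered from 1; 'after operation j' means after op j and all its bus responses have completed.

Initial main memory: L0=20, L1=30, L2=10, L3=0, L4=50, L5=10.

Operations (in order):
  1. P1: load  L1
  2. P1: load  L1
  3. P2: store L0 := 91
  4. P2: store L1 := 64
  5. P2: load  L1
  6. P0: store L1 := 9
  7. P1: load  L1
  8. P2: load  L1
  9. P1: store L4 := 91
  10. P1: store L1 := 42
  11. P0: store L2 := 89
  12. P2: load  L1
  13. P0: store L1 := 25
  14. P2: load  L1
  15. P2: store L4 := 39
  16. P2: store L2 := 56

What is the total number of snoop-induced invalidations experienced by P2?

invalidations = 3

step 1: P1: load  L1  ⟶  IEI  (L1)  txn=BusRd  M[L1]=30
step 2: P1: load  L1  ⟶  IEI  (L1)  txn=∅  M[L1]=30
step 3: P2: store L0 := 91  ⟶  IIM  (L0)  txn=BusRdX  M[L0]=20
step 4: P2: store L1 := 64  ⟶  IIM  (L1)  txn=BusRdX  M[L1]=30
step 5: P2: load  L1  ⟶  IIM  (L1)  txn=∅  M[L1]=30
step 6: P0: store L1 := 9  ⟶  MII  (L1)  txn=BusRdX+Flush  M[L1]=64
step 7: P1: load  L1  ⟶  OSI  (L1)  txn=BusRd  M[L1]=64
step 8: P2: load  L1  ⟶  OSS  (L1)  txn=BusRd  M[L1]=64
step 9: P1: store L4 := 91  ⟶  IMI  (L4)  txn=BusRdX  M[L4]=50
step 10: P1: store L1 := 42  ⟶  IMI  (L1)  txn=BusUpgr+Flush  M[L1]=9
step 11: P0: store L2 := 89  ⟶  MII  (L2)  txn=BusRdX  M[L2]=10
step 12: P2: load  L1  ⟶  IOS  (L1)  txn=BusRd  M[L1]=9
step 13: P0: store L1 := 25  ⟶  MII  (L1)  txn=BusRdX+Flush  M[L1]=42
step 14: P2: load  L1  ⟶  OIS  (L1)  txn=BusRd  M[L1]=42
step 15: P2: store L4 := 39  ⟶  IIM  (L4)  txn=BusRdX+Flush  M[L4]=91
step 16: P2: store L2 := 56  ⟶  IIM  (L2)  txn=BusRdX+Flush  M[L2]=89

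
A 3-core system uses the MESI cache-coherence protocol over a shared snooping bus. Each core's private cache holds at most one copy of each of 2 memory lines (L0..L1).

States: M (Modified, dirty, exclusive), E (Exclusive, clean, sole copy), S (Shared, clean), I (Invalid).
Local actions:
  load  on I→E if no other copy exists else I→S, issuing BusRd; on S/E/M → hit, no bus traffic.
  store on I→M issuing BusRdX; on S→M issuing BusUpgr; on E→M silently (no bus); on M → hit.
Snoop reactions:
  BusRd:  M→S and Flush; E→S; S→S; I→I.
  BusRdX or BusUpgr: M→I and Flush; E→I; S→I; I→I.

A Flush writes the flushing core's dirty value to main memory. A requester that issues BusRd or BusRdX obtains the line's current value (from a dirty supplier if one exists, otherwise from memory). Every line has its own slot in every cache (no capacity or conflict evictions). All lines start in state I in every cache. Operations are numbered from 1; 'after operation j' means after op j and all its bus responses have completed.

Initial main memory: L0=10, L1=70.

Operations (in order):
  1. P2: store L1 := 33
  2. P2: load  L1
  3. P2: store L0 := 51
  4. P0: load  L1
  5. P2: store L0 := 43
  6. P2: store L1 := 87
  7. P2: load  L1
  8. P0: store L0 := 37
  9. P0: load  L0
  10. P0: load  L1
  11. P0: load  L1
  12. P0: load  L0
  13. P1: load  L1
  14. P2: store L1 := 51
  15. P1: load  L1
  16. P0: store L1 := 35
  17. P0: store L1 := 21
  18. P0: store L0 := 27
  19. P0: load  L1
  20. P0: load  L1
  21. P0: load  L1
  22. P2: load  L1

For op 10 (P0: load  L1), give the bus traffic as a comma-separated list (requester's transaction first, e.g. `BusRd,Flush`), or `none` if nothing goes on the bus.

1. P2: store L1 := 33  bus=[BusRdX]  L1: P0=I P1=I P2=M  mem[L1]=70
2. P2: load  L1  bus=[-]  L1: P0=I P1=I P2=M  mem[L1]=70
3. P2: store L0 := 51  bus=[BusRdX]  L0: P0=I P1=I P2=M  mem[L0]=10
4. P0: load  L1  bus=[BusRd,Flush]  L1: P0=S P1=I P2=S  mem[L1]=33
5. P2: store L0 := 43  bus=[-]  L0: P0=I P1=I P2=M  mem[L0]=10
6. P2: store L1 := 87  bus=[BusUpgr]  L1: P0=I P1=I P2=M  mem[L1]=33
7. P2: load  L1  bus=[-]  L1: P0=I P1=I P2=M  mem[L1]=33
8. P0: store L0 := 37  bus=[BusRdX,Flush]  L0: P0=M P1=I P2=I  mem[L0]=43
9. P0: load  L0  bus=[-]  L0: P0=M P1=I P2=I  mem[L0]=43
10. P0: load  L1  bus=[BusRd,Flush]  L1: P0=S P1=I P2=S  mem[L1]=87
11. P0: load  L1  bus=[-]  L1: P0=S P1=I P2=S  mem[L1]=87
12. P0: load  L0  bus=[-]  L0: P0=M P1=I P2=I  mem[L0]=43
13. P1: load  L1  bus=[BusRd]  L1: P0=S P1=S P2=S  mem[L1]=87
14. P2: store L1 := 51  bus=[BusUpgr]  L1: P0=I P1=I P2=M  mem[L1]=87
15. P1: load  L1  bus=[BusRd,Flush]  L1: P0=I P1=S P2=S  mem[L1]=51
16. P0: store L1 := 35  bus=[BusRdX]  L1: P0=M P1=I P2=I  mem[L1]=51
17. P0: store L1 := 21  bus=[-]  L1: P0=M P1=I P2=I  mem[L1]=51
18. P0: store L0 := 27  bus=[-]  L0: P0=M P1=I P2=I  mem[L0]=43
19. P0: load  L1  bus=[-]  L1: P0=M P1=I P2=I  mem[L1]=51
20. P0: load  L1  bus=[-]  L1: P0=M P1=I P2=I  mem[L1]=51
21. P0: load  L1  bus=[-]  L1: P0=M P1=I P2=I  mem[L1]=51
22. P2: load  L1  bus=[BusRd,Flush]  L1: P0=S P1=I P2=S  mem[L1]=21

bus = BusRd,Flush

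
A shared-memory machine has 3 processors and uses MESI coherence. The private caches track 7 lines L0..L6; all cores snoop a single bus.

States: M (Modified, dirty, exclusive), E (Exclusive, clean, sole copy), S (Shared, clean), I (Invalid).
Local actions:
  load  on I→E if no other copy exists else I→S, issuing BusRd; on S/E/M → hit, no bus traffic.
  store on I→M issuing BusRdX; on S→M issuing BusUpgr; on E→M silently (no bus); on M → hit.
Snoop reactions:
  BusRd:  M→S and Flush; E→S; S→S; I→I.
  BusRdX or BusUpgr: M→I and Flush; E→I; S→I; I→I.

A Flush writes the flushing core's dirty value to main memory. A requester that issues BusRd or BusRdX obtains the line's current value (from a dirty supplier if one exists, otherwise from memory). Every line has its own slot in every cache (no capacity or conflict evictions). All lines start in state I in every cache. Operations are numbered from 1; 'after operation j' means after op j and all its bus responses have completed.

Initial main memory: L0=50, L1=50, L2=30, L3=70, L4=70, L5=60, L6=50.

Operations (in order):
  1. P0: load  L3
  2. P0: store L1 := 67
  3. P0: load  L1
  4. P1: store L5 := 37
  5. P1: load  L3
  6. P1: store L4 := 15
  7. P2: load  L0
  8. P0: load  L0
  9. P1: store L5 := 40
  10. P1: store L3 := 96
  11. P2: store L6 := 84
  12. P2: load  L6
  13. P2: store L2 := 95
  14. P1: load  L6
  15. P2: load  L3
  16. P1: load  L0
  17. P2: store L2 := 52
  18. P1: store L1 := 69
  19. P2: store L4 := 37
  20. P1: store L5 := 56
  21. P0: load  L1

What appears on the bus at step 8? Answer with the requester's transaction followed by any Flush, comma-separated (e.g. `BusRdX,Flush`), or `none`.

bus = BusRd

1. P0: load  L3  bus=[BusRd]  L3: P0=E P1=I P2=I  mem[L3]=70
2. P0: store L1 := 67  bus=[BusRdX]  L1: P0=M P1=I P2=I  mem[L1]=50
3. P0: load  L1  bus=[-]  L1: P0=M P1=I P2=I  mem[L1]=50
4. P1: store L5 := 37  bus=[BusRdX]  L5: P0=I P1=M P2=I  mem[L5]=60
5. P1: load  L3  bus=[BusRd]  L3: P0=S P1=S P2=I  mem[L3]=70
6. P1: store L4 := 15  bus=[BusRdX]  L4: P0=I P1=M P2=I  mem[L4]=70
7. P2: load  L0  bus=[BusRd]  L0: P0=I P1=I P2=E  mem[L0]=50
8. P0: load  L0  bus=[BusRd]  L0: P0=S P1=I P2=S  mem[L0]=50
9. P1: store L5 := 40  bus=[-]  L5: P0=I P1=M P2=I  mem[L5]=60
10. P1: store L3 := 96  bus=[BusUpgr]  L3: P0=I P1=M P2=I  mem[L3]=70
11. P2: store L6 := 84  bus=[BusRdX]  L6: P0=I P1=I P2=M  mem[L6]=50
12. P2: load  L6  bus=[-]  L6: P0=I P1=I P2=M  mem[L6]=50
13. P2: store L2 := 95  bus=[BusRdX]  L2: P0=I P1=I P2=M  mem[L2]=30
14. P1: load  L6  bus=[BusRd,Flush]  L6: P0=I P1=S P2=S  mem[L6]=84
15. P2: load  L3  bus=[BusRd,Flush]  L3: P0=I P1=S P2=S  mem[L3]=96
16. P1: load  L0  bus=[BusRd]  L0: P0=S P1=S P2=S  mem[L0]=50
17. P2: store L2 := 52  bus=[-]  L2: P0=I P1=I P2=M  mem[L2]=30
18. P1: store L1 := 69  bus=[BusRdX,Flush]  L1: P0=I P1=M P2=I  mem[L1]=67
19. P2: store L4 := 37  bus=[BusRdX,Flush]  L4: P0=I P1=I P2=M  mem[L4]=15
20. P1: store L5 := 56  bus=[-]  L5: P0=I P1=M P2=I  mem[L5]=60
21. P0: load  L1  bus=[BusRd,Flush]  L1: P0=S P1=S P2=I  mem[L1]=69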